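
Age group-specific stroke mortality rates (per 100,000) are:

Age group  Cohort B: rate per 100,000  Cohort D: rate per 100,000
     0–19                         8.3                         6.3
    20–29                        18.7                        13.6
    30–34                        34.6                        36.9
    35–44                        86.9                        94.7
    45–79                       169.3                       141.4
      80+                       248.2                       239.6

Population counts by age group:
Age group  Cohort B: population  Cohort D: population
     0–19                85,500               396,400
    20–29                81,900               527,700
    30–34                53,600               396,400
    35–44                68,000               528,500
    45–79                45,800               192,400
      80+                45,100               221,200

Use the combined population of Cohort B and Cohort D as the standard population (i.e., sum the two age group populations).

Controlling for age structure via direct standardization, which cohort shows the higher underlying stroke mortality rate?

Cohort B

Combined standard total = 2,642,500; weights = 0.1824, 0.2307, 0.1703, 0.2257, 0.0901, 0.1008.
Cohort B: 0.1824×8.3 + 0.2307×18.7 + 0.1703×34.6 + 0.2257×86.9 + 0.0901×169.3 + 0.1008×248.2 = 71.6095 per 100,000.
Cohort D: 0.1824×6.3 + 0.2307×13.6 + 0.1703×36.9 + 0.2257×94.7 + 0.0901×141.4 + 0.1008×239.6 = 68.8390 per 100,000.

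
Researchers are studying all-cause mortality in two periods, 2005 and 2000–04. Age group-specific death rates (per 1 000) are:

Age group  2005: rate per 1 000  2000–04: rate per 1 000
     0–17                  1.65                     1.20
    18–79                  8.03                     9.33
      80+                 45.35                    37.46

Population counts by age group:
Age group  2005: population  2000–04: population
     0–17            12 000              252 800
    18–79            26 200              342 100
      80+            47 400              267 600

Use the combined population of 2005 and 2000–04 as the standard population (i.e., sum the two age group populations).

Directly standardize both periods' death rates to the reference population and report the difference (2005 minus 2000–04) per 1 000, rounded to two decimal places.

2.24

Combined standard total = 948 100; weights = 0.2793, 0.3885, 0.3322.
2005: 0.2793×1.65 + 0.3885×8.03 + 0.3322×45.35 = 18.6474 per 1 000.
2000–04: 0.2793×1.20 + 0.3885×9.33 + 0.3322×37.46 = 16.4053 per 1 000.
Difference = 18.6474 − 16.4053 = 2.2421.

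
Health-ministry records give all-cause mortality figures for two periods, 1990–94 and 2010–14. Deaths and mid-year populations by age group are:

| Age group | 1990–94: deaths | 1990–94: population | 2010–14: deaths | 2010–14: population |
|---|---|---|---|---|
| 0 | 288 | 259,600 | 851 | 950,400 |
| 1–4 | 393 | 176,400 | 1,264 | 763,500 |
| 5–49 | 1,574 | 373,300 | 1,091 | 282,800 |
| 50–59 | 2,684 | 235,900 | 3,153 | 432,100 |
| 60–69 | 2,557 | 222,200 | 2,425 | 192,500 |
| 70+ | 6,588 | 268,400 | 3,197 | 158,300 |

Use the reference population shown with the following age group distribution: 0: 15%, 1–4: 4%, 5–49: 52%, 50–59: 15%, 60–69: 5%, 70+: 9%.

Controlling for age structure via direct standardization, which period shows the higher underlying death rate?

Age-specific rates per 100,000 for 1990–94: 110.94, 222.79, 421.64, 1137.77, 1150.77, 2454.55.
For 2010–14: 89.54, 165.55, 385.79, 729.69, 1259.74, 2019.58.
Standard weights: 0.15, 0.04, 0.52, 0.15, 0.05, 0.09.
1990–94: 0.1500×110.94 + 0.0400×222.79 + 0.5200×421.64 + 0.1500×1137.77 + 0.0500×1150.77 + 0.0900×2454.55 = 693.9207 per 100,000.
2010–14: 0.1500×89.54 + 0.0400×165.55 + 0.5200×385.79 + 0.1500×729.69 + 0.0500×1259.74 + 0.0900×2019.58 = 574.8648 per 100,000.

1990–94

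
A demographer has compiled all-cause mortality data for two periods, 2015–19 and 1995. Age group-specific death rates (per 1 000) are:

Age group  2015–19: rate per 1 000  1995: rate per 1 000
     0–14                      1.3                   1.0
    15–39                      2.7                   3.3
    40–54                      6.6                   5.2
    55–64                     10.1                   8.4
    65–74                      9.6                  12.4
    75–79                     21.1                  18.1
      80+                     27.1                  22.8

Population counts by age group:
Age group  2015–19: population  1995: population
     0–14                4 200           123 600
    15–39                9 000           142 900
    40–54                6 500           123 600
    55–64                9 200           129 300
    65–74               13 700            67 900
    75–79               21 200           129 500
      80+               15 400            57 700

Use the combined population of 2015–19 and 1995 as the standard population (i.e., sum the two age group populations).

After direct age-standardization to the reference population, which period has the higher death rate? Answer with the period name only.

2015–19

Combined standard total = 853 700; weights = 0.1497, 0.1779, 0.1524, 0.1622, 0.0956, 0.1765, 0.0856.
2015–19: 0.1497×1.3 + 0.1779×2.7 + 0.1524×6.6 + 0.1622×10.1 + 0.0956×9.6 + 0.1765×21.1 + 0.0856×27.1 = 10.2822 per 1 000.
1995: 0.1497×1.0 + 0.1779×3.3 + 0.1524×5.2 + 0.1622×8.4 + 0.0956×12.4 + 0.1765×18.1 + 0.0856×22.8 = 9.2248 per 1 000.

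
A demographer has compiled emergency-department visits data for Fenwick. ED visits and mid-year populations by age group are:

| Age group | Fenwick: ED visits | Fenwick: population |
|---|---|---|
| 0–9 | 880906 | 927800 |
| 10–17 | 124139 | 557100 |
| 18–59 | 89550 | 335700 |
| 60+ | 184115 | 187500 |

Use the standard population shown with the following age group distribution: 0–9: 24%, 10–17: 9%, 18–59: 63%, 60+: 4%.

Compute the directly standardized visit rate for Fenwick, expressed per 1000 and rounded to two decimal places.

455.26

Age-specific rates per 1000 for Fenwick: 949.457, 222.831, 266.756, 981.947.
Standard weights: 0.24, 0.09, 0.63, 0.04.
Standardized rate: 0.2400×949.457 + 0.0900×222.831 + 0.6300×266.756 + 0.0400×981.947 = 455.2586 per 1000.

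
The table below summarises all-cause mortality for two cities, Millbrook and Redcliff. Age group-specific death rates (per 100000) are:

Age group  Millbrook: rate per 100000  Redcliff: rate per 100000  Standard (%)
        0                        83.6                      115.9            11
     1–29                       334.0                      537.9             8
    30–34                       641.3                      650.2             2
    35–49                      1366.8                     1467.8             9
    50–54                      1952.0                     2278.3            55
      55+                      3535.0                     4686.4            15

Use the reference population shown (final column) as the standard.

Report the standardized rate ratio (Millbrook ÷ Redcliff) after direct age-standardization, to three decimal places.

Standard weights: 0.11, 0.08, 0.02, 0.09, 0.55, 0.15.
Millbrook: 0.1100×83.6 + 0.0800×334.0 + 0.0200×641.3 + 0.0900×1366.8 + 0.5500×1952.0 + 0.1500×3535.0 = 1775.6040 per 100000.
Redcliff: 0.1100×115.9 + 0.0800×537.9 + 0.0200×650.2 + 0.0900×1467.8 + 0.5500×2278.3 + 0.1500×4686.4 = 2156.9120 per 100000.
Ratio = 1775.6040 ÷ 2156.9120 = 0.82322.

0.823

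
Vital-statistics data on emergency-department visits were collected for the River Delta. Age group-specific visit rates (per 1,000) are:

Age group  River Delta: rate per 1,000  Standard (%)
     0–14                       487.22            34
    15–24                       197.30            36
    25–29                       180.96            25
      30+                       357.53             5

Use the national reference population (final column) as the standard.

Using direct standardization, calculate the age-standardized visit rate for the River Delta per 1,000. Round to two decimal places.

Standard weights: 0.34, 0.36, 0.25, 0.05.
Standardized rate: 0.3400×487.22 + 0.3600×197.30 + 0.2500×180.96 + 0.0500×357.53 = 299.7993 per 1,000.

299.80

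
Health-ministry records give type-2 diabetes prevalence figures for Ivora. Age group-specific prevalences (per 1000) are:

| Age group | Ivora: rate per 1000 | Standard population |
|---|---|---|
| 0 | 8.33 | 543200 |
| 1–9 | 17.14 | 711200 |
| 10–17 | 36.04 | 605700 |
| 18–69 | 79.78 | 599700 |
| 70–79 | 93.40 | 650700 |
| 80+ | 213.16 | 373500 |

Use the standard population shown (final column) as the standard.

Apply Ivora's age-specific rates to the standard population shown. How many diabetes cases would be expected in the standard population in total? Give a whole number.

226779

Expected diabetes cases = Σ (standard pop × age-specific rate ÷ 1000)
= 543200×8.33/1000 + 711200×17.14/1000 + 605700×36.04/1000 + 599700×79.78/1000 + 650700×93.40/1000 + 373500×213.16/1000
= 4524.86 + 12189.97 + 21829.43 + 47844.07 + 60775.38 + 79615.26 = 226778.96.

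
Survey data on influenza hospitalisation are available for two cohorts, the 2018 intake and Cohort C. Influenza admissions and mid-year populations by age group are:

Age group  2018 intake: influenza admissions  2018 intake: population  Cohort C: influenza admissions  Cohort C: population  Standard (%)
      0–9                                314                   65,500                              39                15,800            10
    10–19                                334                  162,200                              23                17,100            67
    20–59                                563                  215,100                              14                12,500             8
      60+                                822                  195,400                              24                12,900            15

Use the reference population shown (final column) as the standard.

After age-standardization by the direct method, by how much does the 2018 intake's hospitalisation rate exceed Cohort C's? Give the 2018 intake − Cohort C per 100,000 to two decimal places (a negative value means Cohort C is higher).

Age-specific rates per 100,000 for the 2018 intake: 479.39, 205.92, 261.74, 420.68.
For Cohort C: 246.84, 134.50, 112.00, 186.05.
Standard weights: 0.10, 0.67, 0.08, 0.15.
The 2018 intake: 0.1000×479.39 + 0.6700×205.92 + 0.0800×261.74 + 0.1500×420.68 = 269.9448 per 100,000.
Cohort C: 0.1000×246.84 + 0.6700×134.50 + 0.0800×112.00 + 0.1500×186.05 = 151.6675 per 100,000.
Difference = 269.9448 − 151.6675 = 118.2774.

118.28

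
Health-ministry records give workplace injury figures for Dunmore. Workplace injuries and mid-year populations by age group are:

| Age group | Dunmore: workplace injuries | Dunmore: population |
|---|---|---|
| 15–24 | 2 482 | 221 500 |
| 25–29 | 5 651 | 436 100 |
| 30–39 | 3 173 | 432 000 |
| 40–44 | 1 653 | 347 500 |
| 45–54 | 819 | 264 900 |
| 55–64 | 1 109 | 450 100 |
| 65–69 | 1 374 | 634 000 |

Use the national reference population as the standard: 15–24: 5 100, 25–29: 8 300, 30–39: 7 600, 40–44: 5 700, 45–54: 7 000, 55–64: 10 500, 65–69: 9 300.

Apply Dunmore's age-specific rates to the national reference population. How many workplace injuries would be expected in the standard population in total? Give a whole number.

Age-specific rates per 10 000 for Dunmore: 112.05, 129.58, 73.45, 47.57, 30.92, 24.64, 21.67.
Expected workplace injuries = Σ (standard pop × age-specific rate ÷ 10 000)
= 5 100×112.05/10 000 + 8 300×129.58/10 000 + 7 600×73.45/10 000 + 5 700×47.57/10 000 + 7 000×30.92/10 000 + 10 500×24.64/10 000 + 9 300×21.67/10 000
= 57.15 + 107.55 + 55.82 + 27.11 + 21.64 + 25.87 + 20.15 = 315.30.

315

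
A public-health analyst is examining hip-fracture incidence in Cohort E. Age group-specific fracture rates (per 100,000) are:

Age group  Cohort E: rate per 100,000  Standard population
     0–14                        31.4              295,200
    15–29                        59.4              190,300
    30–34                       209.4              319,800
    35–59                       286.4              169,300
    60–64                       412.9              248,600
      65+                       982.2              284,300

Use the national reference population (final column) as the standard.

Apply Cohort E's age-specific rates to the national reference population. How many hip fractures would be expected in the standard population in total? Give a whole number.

Expected hip fractures = Σ (standard pop × age-specific rate ÷ 100,000)
= 295,200×31.4/100,000 + 190,300×59.4/100,000 + 319,800×209.4/100,000 + 169,300×286.4/100,000 + 248,600×412.9/100,000 + 284,300×982.2/100,000
= 92.69 + 113.04 + 669.66 + 484.88 + 1026.47 + 2792.39 = 5179.13.

5179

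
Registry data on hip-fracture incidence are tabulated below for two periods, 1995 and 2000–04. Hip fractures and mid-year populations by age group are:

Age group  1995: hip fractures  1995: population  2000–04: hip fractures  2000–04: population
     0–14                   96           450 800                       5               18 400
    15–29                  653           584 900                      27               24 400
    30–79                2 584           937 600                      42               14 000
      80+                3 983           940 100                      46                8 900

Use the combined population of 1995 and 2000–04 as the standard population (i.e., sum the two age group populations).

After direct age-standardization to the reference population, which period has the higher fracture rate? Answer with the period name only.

2000–04

Age-specific rates per 100 000 for 1995: 21.30, 111.64, 275.60, 423.68.
For 2000–04: 27.17, 110.66, 300.00, 516.85.
Combined standard total = 2 979 100; weights = 0.1575, 0.2045, 0.3194, 0.3186.
1995: 0.1575×21.30 + 0.2045×111.64 + 0.3194×275.60 + 0.3186×423.68 = 249.1843 per 100 000.
2000–04: 0.1575×27.17 + 0.2045×110.66 + 0.3194×300.00 + 0.3186×516.85 = 287.3844 per 100 000.
The crude rates (251.12 vs 182.65) would put 1995 higher, but that reflects its age composition; once standardized to a common age structure, 2000–04 has the higher underlying rate.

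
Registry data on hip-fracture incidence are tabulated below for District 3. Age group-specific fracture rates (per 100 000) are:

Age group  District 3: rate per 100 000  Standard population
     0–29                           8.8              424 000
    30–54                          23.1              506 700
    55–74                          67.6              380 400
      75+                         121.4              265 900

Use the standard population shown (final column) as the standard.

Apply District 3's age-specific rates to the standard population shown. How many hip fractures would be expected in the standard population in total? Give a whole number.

734

Expected hip fractures = Σ (standard pop × age-specific rate ÷ 100 000)
= 424 000×8.8/100 000 + 506 700×23.1/100 000 + 380 400×67.6/100 000 + 265 900×121.4/100 000
= 37.31 + 117.05 + 257.15 + 322.80 = 734.31.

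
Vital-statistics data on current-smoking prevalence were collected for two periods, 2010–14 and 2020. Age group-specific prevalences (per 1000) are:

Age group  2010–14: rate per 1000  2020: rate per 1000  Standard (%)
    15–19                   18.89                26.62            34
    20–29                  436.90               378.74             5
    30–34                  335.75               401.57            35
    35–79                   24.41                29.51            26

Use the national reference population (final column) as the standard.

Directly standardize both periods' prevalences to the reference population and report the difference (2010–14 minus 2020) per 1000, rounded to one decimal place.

-24.1

Standard weights: 0.34, 0.05, 0.35, 0.26.
2010–14: 0.3400×18.89 + 0.0500×436.90 + 0.3500×335.75 + 0.2600×24.41 = 152.1267 per 1000.
2020: 0.3400×26.62 + 0.0500×378.74 + 0.3500×401.57 + 0.2600×29.51 = 176.2099 per 1000.
Difference = 152.1267 − 176.2099 = -24.0832.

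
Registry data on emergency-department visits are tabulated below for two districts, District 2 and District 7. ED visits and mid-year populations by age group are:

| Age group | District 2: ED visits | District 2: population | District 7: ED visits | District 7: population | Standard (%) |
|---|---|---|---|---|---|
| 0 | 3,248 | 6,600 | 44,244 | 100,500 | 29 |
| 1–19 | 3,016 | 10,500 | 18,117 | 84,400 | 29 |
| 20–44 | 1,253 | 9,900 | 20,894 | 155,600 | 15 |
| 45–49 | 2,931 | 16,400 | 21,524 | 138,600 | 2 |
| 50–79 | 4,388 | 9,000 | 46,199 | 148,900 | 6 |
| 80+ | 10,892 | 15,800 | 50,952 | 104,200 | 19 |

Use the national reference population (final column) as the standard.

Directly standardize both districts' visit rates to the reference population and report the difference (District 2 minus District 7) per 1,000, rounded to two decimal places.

Age-specific rates per 1,000 for District 2: 492.121, 287.238, 126.566, 178.720, 487.556, 689.367.
For District 7: 440.239, 214.656, 134.280, 155.296, 310.269, 488.983.
Standard weights: 0.29, 0.29, 0.15, 0.02, 0.06, 0.19.
District 2: 0.2900×492.121 + 0.2900×287.238 + 0.1500×126.566 + 0.0200×178.720 + 0.0600×487.556 + 0.1900×689.367 = 408.8065 per 1,000.
District 7: 0.2900×440.239 + 0.2900×214.656 + 0.1500×134.280 + 0.0200×155.296 + 0.0600×310.269 + 0.1900×488.983 = 324.6904 per 1,000.
Difference = 408.8065 − 324.6904 = 84.1161.

84.12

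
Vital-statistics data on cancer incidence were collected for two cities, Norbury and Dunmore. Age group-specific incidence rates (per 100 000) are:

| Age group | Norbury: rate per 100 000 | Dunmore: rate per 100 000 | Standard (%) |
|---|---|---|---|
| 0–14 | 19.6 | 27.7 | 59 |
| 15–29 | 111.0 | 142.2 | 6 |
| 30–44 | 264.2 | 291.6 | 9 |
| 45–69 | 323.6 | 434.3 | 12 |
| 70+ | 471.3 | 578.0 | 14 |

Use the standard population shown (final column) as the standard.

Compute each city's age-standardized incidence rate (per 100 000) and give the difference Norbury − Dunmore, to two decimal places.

-37.34

Standard weights: 0.59, 0.06, 0.09, 0.12, 0.14.
Norbury: 0.5900×19.6 + 0.0600×111.0 + 0.0900×264.2 + 0.1200×323.6 + 0.1400×471.3 = 146.8160 per 100 000.
Dunmore: 0.5900×27.7 + 0.0600×142.2 + 0.0900×291.6 + 0.1200×434.3 + 0.1400×578.0 = 184.1550 per 100 000.
Difference = 146.8160 − 184.1550 = -37.3390.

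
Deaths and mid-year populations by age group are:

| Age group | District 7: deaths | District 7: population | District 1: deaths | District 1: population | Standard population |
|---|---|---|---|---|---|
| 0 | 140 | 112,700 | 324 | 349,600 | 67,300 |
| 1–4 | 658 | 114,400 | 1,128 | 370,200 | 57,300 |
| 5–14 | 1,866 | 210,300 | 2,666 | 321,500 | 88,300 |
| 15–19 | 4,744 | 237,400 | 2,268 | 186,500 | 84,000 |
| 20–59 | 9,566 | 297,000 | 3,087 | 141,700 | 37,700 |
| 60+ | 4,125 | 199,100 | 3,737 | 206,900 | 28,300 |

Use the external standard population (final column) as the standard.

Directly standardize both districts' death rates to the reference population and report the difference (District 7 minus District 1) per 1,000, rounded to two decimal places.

3.73

Age-specific rates per 1,000 for District 7: 1.242, 5.752, 8.873, 19.983, 32.209, 20.718.
For District 1: 0.927, 3.047, 8.292, 12.161, 21.785, 18.062.
Standard total = 362,900; weights = 0.1855, 0.1579, 0.2433, 0.2315, 0.1039, 0.0780.
District 7: 0.1855×1.242 + 0.1579×5.752 + 0.2433×8.873 + 0.2315×19.983 + 0.1039×32.209 + 0.0780×20.718 = 12.8847 per 1,000.
District 1: 0.1855×0.927 + 0.1579×3.047 + 0.2433×8.292 + 0.2315×12.161 + 0.1039×21.785 + 0.0780×18.062 = 9.1572 per 1,000.
Difference = 12.8847 − 9.1572 = 3.7274.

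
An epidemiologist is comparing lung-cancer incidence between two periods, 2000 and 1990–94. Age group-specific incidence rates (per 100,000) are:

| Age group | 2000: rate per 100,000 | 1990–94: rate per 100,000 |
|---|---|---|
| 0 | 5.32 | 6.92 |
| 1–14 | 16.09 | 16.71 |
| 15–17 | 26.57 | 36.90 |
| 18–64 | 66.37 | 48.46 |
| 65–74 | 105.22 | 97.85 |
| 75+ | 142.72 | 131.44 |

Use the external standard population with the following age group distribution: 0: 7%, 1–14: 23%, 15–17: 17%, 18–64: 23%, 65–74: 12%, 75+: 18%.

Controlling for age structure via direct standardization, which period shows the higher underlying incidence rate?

2000

Standard weights: 0.07, 0.23, 0.17, 0.23, 0.12, 0.18.
2000: 0.0700×5.32 + 0.2300×16.09 + 0.1700×26.57 + 0.2300×66.37 + 0.1200×105.22 + 0.1800×142.72 = 62.1711 per 100,000.
1990–94: 0.0700×6.92 + 0.2300×16.71 + 0.1700×36.90 + 0.2300×48.46 + 0.1200×97.85 + 0.1800×131.44 = 57.1477 per 100,000.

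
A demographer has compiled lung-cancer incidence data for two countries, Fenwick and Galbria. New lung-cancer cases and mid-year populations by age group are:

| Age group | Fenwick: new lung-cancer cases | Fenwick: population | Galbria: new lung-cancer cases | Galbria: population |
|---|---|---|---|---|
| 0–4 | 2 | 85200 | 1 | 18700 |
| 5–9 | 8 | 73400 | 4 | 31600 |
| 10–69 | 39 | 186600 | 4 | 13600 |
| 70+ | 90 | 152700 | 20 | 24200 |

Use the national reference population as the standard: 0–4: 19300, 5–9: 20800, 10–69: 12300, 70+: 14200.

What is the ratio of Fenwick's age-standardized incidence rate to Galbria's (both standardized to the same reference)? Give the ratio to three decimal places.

Age-specific rates per 100000 for Fenwick: 2.35, 10.90, 20.90, 58.94.
For Galbria: 5.35, 12.66, 29.41, 82.64.
Standard total = 66600; weights = 0.2898, 0.3123, 0.1847, 0.2132.
Fenwick: 0.2898×2.35 + 0.3123×10.90 + 0.1847×20.90 + 0.2132×58.94 = 20.5108 per 100000.
Galbria: 0.2898×5.35 + 0.3123×12.66 + 0.1847×29.41 + 0.2132×82.64 = 28.5558 per 100000.
Ratio = 20.5108 ÷ 28.5558 = 0.71827.

0.718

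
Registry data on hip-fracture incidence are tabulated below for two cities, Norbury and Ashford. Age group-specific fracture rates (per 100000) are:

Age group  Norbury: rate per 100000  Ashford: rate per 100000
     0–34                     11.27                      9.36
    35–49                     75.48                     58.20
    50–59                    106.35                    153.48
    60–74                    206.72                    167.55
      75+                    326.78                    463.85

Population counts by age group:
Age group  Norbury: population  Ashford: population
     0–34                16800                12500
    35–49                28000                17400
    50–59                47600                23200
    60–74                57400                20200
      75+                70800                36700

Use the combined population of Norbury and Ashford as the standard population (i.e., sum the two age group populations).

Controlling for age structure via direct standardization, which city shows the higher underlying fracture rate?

Ashford

Combined standard total = 330600; weights = 0.0886, 0.1373, 0.2142, 0.2347, 0.3252.
Norbury: 0.0886×11.27 + 0.1373×75.48 + 0.2142×106.35 + 0.2347×206.72 + 0.3252×326.78 = 188.9199 per 100000.
Ashford: 0.0886×9.36 + 0.1373×58.20 + 0.2142×153.48 + 0.2347×167.55 + 0.3252×463.85 = 231.8471 per 100000.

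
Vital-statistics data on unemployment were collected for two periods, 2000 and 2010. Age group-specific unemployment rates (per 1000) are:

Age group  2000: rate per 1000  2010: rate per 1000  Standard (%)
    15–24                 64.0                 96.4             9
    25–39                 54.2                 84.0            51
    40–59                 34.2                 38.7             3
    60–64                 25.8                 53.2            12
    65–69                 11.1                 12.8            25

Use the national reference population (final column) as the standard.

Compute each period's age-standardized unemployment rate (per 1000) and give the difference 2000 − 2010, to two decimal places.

-21.96

Standard weights: 0.09, 0.51, 0.03, 0.12, 0.25.
2000: 0.0900×64.0 + 0.5100×54.2 + 0.0300×34.2 + 0.1200×25.8 + 0.2500×11.1 = 40.2990 per 1000.
2010: 0.0900×96.4 + 0.5100×84.0 + 0.0300×38.7 + 0.1200×53.2 + 0.2500×12.8 = 62.2610 per 1000.
Difference = 40.2990 − 62.2610 = -21.9620.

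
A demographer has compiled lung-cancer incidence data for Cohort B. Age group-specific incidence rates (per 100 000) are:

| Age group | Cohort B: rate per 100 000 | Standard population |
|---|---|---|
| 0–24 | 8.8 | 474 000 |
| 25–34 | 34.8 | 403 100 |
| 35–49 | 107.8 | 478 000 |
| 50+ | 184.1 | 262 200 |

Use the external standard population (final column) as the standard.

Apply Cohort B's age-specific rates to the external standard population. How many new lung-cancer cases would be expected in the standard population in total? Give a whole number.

Expected new lung-cancer cases = Σ (standard pop × age-specific rate ÷ 100 000)
= 474 000×8.8/100 000 + 403 100×34.8/100 000 + 478 000×107.8/100 000 + 262 200×184.1/100 000
= 41.71 + 140.28 + 515.28 + 482.71 = 1179.98.

1180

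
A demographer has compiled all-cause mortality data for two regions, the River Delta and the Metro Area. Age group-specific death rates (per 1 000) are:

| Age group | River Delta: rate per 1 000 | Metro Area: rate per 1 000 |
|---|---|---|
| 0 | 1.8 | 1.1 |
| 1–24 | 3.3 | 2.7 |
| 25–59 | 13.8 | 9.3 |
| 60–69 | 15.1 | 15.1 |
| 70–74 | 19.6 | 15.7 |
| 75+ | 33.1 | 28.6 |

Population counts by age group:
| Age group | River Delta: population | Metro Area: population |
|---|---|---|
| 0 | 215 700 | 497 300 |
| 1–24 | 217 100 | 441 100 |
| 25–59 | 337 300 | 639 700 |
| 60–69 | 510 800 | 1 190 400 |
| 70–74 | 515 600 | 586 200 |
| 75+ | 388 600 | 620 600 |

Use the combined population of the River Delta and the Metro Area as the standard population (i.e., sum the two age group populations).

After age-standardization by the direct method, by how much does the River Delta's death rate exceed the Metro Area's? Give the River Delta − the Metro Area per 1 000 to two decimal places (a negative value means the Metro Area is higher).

Combined standard total = 6 160 400; weights = 0.1157, 0.1068, 0.1586, 0.2762, 0.1789, 0.1638.
The River Delta: 0.1157×1.8 + 0.1068×3.3 + 0.1586×13.8 + 0.2762×15.1 + 0.1789×19.6 + 0.1638×33.1 = 15.8473 per 1 000.
The Metro Area: 0.1157×1.1 + 0.1068×2.7 + 0.1586×9.3 + 0.2762×15.1 + 0.1789×15.7 + 0.1638×28.6 = 13.5538 per 1 000.
Difference = 15.8473 − 13.5538 = 2.2935.

2.29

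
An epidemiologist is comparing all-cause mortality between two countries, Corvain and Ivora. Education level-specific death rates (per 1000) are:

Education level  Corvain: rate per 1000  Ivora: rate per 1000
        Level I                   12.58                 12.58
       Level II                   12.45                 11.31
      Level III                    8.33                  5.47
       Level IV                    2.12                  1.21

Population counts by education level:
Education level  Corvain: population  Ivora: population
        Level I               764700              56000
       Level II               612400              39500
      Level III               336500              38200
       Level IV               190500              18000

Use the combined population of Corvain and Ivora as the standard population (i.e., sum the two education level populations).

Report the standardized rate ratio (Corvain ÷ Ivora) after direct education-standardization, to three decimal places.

Combined standard total = 2055800; weights = 0.3992, 0.3171, 0.1823, 0.1014.
Corvain: 0.3992×12.58 + 0.3171×12.45 + 0.1823×8.33 + 0.1014×2.12 = 10.7033 per 1000.
Ivora: 0.3992×12.58 + 0.3171×11.31 + 0.1823×5.47 + 0.1014×1.21 = 9.7282 per 1000.
Ratio = 10.7033 ÷ 9.7282 = 1.10023.

1.100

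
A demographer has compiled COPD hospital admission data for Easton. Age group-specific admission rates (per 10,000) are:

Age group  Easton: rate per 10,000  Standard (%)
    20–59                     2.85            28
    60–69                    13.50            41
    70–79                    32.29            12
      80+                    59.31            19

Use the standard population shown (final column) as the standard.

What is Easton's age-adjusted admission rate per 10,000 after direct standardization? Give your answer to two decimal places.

21.48

Standard weights: 0.28, 0.41, 0.12, 0.19.
Standardized rate: 0.2800×2.85 + 0.4100×13.50 + 0.1200×32.29 + 0.1900×59.31 = 21.4767 per 10,000.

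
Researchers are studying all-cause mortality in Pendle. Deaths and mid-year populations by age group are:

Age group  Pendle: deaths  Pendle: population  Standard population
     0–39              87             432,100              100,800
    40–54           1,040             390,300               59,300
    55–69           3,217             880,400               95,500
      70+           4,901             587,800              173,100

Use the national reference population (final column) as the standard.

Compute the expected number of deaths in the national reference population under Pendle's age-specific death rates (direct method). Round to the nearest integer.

1971

Age-specific rates per 1,000 for Pendle: 0.201, 2.665, 3.654, 8.338.
Expected deaths = Σ (standard pop × age-specific rate ÷ 1,000)
= 100,800×0.201/1,000 + 59,300×2.665/1,000 + 95,500×3.654/1,000 + 173,100×8.338/1,000
= 20.30 + 158.01 + 348.96 + 1443.29 = 1970.55.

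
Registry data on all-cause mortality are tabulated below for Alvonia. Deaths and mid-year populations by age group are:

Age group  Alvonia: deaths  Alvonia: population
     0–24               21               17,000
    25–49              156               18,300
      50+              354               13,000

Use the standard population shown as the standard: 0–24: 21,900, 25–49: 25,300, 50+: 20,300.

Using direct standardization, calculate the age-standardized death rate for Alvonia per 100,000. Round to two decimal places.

1178.53

Age-specific rates per 100,000 for Alvonia: 123.53, 852.46, 2723.08.
Standard total = 67,500; weights = 0.3244, 0.3748, 0.3007.
Standardized rate: 0.3244×123.53 + 0.3748×852.46 + 0.3007×2723.08 = 1178.5329 per 100,000.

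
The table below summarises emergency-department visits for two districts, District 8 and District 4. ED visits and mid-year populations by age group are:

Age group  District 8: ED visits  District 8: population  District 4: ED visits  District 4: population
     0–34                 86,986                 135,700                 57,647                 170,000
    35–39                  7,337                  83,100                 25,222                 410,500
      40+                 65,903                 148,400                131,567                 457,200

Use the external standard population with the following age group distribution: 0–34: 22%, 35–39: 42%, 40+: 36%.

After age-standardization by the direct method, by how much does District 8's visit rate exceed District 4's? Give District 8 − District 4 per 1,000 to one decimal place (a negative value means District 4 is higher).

Age-specific rates per 1,000 for District 8: 641.017, 88.291, 444.090.
For District 4: 339.100, 61.442, 287.767.
Standard weights: 0.22, 0.42, 0.36.
District 8: 0.2200×641.017 + 0.4200×88.291 + 0.3600×444.090 = 337.9785 per 1,000.
District 4: 0.2200×339.100 + 0.4200×61.442 + 0.3600×287.767 = 204.0038 per 1,000.
Difference = 337.9785 − 204.0038 = 133.9748.

134.0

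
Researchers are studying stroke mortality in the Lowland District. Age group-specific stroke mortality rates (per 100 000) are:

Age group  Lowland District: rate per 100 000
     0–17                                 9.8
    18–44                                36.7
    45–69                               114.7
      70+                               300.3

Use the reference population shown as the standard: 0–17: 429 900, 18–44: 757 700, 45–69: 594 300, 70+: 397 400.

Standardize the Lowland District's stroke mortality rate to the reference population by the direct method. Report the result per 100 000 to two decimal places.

100.73

Standard total = 2 179 300; weights = 0.1973, 0.3477, 0.2727, 0.1824.
Standardized rate: 0.1973×9.8 + 0.3477×36.7 + 0.2727×114.7 + 0.1824×300.3 = 100.7324 per 100 000.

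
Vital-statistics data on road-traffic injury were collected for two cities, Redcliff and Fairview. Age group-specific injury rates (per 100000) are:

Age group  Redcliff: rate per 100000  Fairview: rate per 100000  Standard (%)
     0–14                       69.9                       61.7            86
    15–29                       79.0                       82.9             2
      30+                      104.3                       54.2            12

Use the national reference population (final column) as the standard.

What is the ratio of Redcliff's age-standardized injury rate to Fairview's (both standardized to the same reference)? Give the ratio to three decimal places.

Standard weights: 0.86, 0.02, 0.12.
Redcliff: 0.8600×69.9 + 0.0200×79.0 + 0.1200×104.3 = 74.2100 per 100000.
Fairview: 0.8600×61.7 + 0.0200×82.9 + 0.1200×54.2 = 61.2240 per 100000.
Ratio = 74.2100 ÷ 61.2240 = 1.21211.

1.212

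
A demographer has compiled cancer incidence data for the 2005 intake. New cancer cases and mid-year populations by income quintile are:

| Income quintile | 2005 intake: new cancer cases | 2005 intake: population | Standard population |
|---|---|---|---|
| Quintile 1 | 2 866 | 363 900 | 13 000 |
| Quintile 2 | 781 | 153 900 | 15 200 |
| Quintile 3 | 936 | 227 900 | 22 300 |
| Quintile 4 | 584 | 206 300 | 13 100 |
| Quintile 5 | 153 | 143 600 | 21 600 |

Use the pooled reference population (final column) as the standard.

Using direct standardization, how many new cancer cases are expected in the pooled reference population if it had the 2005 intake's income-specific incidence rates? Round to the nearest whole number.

331

Income-specific rates per 100 000 for the 2005 intake: 787.58, 507.47, 410.71, 283.08, 106.55.
Expected new cancer cases = Σ (standard pop × income-specific rate ÷ 100 000)
= 13 000×787.58/100 000 + 15 200×507.47/100 000 + 22 300×410.71/100 000 + 13 100×283.08/100 000 + 21 600×106.55/100 000
= 102.39 + 77.14 + 91.59 + 37.08 + 23.01 = 331.21.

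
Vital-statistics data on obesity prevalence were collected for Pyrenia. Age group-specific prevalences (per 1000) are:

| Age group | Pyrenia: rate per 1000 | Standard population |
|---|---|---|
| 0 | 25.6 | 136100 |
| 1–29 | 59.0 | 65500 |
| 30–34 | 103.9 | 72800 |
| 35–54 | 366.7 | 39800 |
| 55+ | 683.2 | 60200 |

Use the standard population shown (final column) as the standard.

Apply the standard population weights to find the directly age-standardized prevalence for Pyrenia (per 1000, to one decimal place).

Standard total = 374400; weights = 0.3635, 0.1749, 0.1944, 0.1063, 0.1608.
Standardized rate: 0.3635×25.6 + 0.1749×59.0 + 0.1944×103.9 + 0.1063×366.7 + 0.1608×683.2 = 188.6642 per 1000.

188.7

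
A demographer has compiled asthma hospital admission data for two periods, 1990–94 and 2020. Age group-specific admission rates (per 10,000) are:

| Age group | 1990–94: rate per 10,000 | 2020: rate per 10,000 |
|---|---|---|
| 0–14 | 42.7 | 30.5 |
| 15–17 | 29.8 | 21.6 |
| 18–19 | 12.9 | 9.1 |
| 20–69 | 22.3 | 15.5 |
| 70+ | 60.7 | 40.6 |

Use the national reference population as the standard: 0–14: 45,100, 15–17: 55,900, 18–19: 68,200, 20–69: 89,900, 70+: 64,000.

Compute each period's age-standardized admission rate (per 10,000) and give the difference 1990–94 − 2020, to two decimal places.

Standard total = 323,100; weights = 0.1396, 0.1730, 0.2111, 0.2782, 0.1981.
1990–94: 0.1396×42.7 + 0.1730×29.8 + 0.2111×12.9 + 0.2782×22.3 + 0.1981×60.7 = 32.0673 per 10,000.
2020: 0.1396×30.5 + 0.1730×21.6 + 0.2111×9.1 + 0.2782×15.5 + 0.1981×40.6 = 22.2701 per 10,000.
Difference = 32.0673 − 22.2701 = 9.7972.

9.80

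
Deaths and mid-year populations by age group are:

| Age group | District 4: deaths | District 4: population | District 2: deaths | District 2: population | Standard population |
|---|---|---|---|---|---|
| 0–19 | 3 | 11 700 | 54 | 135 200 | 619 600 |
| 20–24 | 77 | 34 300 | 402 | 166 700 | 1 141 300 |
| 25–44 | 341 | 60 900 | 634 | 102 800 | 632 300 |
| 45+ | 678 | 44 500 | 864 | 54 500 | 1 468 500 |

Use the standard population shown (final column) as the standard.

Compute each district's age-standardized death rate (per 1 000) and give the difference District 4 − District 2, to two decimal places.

-0.40

Age-specific rates per 1 000 for District 4: 0.256, 2.245, 5.599, 15.236.
For District 2: 0.399, 2.412, 6.167, 15.853.
Standard total = 3 861 700; weights = 0.1604, 0.2955, 0.1637, 0.3803.
District 4: 0.1604×0.256 + 0.2955×2.245 + 0.1637×5.599 + 0.3803×15.236 = 7.4152 per 1 000.
District 2: 0.1604×0.399 + 0.2955×2.412 + 0.1637×6.167 + 0.3803×15.853 = 7.8152 per 1 000.
Difference = 7.4152 − 7.8152 = -0.3999.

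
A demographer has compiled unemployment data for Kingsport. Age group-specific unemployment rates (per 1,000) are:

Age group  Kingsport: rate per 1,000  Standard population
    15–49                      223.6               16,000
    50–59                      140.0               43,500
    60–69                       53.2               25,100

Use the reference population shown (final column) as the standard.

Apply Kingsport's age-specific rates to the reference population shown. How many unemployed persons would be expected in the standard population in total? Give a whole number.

Expected unemployed persons = Σ (standard pop × age-specific rate ÷ 1,000)
= 16,000×223.6/1,000 + 43,500×140.0/1,000 + 25,100×53.2/1,000
= 3577.60 + 6090.00 + 1335.32 = 11002.92.

11003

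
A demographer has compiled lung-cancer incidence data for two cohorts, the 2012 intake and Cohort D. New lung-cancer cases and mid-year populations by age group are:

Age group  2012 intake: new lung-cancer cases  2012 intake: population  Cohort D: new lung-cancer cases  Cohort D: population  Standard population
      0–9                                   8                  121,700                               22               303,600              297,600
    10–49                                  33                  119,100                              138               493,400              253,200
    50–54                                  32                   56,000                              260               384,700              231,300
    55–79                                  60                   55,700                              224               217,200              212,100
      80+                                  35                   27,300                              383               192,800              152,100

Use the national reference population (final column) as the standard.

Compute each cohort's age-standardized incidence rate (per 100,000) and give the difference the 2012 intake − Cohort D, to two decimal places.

-10.84

Age-specific rates per 100,000 for the 2012 intake: 6.57, 27.71, 57.14, 107.72, 128.21.
For Cohort D: 7.25, 27.97, 67.59, 103.13, 198.65.
Standard total = 1,146,300; weights = 0.2596, 0.2209, 0.2018, 0.1850, 0.1327.
The 2012 intake: 0.2596×6.57 + 0.2209×27.71 + 0.2018×57.14 + 0.1850×107.72 + 0.1327×128.21 = 56.2998 per 100,000.
Cohort D: 0.2596×7.25 + 0.2209×27.97 + 0.2018×67.59 + 0.1850×103.13 + 0.1327×198.65 = 67.1375 per 100,000.
Difference = 56.2998 − 67.1375 = -10.8377.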